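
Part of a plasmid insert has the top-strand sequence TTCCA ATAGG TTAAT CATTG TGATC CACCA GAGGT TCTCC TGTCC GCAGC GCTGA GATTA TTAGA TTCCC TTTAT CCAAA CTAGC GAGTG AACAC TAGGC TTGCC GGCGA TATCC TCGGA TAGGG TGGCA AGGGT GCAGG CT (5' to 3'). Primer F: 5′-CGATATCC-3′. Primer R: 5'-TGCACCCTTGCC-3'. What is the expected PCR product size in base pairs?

31 bp

The forward primer matches the template at positions 108–115.
The reverse primer's reverse complement is GGCAAGGGTGCA, which matches the template at positions 127–138.
Product length = (reverse-primer end) − (forward-primer start) + 1 = 138 − 108 + 1 = 31 bp.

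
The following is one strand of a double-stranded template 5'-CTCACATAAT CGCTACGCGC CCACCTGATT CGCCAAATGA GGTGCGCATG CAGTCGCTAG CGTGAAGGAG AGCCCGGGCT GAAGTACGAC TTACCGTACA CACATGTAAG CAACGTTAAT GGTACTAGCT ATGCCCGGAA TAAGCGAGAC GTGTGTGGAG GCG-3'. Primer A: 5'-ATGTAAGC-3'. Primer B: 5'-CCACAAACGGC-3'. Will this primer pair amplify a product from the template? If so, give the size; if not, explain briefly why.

No product — primer B has no binding site in the template.

Primer B (CCACAAACGGC) does not match the top strand, and its reverse complement GCCGTTTGTGG does not match either.
With no annealing site for primer B, no amplification occurs.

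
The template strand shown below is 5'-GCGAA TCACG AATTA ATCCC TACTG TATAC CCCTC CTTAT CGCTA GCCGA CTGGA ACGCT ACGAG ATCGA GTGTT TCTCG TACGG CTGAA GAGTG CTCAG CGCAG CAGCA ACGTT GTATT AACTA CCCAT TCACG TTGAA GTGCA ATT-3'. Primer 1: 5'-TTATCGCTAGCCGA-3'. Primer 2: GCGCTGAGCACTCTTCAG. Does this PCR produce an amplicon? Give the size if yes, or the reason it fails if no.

Primer 1 (TTATCGCTAGCCGA) matches the top strand at positions 37–50; it acts as a forward primer.
Primer 2's reverse complement is CTGAAGAGTGCTCAGCGC, matching the top strand at positions 86–103; it acts as a reverse primer.
The 3' ends face each other across positions 37–103, giving a 67 bp product.

Yes — a 67 bp product.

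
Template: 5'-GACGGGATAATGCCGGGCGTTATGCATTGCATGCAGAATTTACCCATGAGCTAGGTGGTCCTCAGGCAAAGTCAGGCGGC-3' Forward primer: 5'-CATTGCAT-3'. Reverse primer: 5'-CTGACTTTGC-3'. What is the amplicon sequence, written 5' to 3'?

Scanning the template, CATTGCAT occurs at positions 25–32; this primer anneals to the bottom strand there with its 3' end pointing downstream.
The reverse primer's reverse complement is GCAAAGTCAG, which matches the template at positions 66–75.
The product is the template from position 25 through 75 (51 bp).

5'-CATTGCATGCAGAATTTACCCATGAGCTAGGTGGTCCTCAGGCAAAGTCAG-3'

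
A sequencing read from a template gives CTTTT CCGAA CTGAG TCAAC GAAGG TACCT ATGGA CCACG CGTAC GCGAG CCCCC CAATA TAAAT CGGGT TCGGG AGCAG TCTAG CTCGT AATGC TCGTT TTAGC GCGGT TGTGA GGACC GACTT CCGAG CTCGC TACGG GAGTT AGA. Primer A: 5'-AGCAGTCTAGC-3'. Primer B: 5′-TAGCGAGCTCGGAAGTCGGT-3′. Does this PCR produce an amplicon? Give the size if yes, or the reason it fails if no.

Primer A (AGCAGTCTAGC) matches the top strand at positions 76–86; it acts as a forward primer.
Primer B's reverse complement is ACCGACTTCCGAGCTCGCTA, matching the top strand at positions 118–137; it acts as a reverse primer.
The 3' ends face each other across positions 76–137, giving a 62 bp product.

Yes — a 62 bp product.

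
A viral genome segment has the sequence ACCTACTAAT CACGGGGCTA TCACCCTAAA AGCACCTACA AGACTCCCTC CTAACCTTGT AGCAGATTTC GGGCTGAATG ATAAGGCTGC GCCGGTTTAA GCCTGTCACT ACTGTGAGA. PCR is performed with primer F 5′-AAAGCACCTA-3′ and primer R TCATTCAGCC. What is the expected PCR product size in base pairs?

The forward primer matches the template at positions 29–38.
Taking the reverse complement of TCATTCAGCC gives GGCTGAATGA, found at positions 72–81 on the template; the primer anneals here to the top strand with its 3' end pointing upstream.
The product runs from position 29 to position 81, so its length is 81 − 29 + 1 = 53 bp.

53 bp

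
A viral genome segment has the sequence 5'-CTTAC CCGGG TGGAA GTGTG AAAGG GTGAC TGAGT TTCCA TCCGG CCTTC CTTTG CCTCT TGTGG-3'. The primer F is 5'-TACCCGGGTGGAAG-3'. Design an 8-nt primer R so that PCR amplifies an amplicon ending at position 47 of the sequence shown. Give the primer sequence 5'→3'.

The forward primer binds at positions 3–16; the product's 3' end on the top strand is position 47.
The reverse primer anneals to the top strand over positions 40–47, i.e. to ATCCGGCC.
Its sequence written 5'→3' is the reverse complement: GGCCGGAT.

5'-GGCCGGAT-3'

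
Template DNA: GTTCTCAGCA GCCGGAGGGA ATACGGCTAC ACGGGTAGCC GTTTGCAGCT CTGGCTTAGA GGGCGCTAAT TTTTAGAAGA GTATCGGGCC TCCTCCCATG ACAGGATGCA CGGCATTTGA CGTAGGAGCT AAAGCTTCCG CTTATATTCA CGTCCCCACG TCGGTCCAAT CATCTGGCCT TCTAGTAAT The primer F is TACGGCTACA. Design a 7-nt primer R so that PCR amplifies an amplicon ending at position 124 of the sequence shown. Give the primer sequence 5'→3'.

5'-TACGTCA-3'

The forward primer binds at positions 22–31; the product's 3' end on the top strand is position 124.
The reverse primer anneals to the top strand over positions 118–124, i.e. to TGACGTA.
Its sequence written 5'→3' is the reverse complement: TACGTCA.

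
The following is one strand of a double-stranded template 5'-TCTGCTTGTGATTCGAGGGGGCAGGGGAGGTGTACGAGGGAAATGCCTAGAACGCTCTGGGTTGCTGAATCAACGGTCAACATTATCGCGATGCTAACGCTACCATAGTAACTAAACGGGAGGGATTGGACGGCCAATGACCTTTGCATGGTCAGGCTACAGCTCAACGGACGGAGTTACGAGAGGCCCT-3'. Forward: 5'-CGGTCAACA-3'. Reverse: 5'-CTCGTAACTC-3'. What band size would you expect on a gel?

110 bp

Scanning the template, CGGTCAACA occurs at positions 74–82; this primer anneals to the bottom strand there with its 3' end pointing downstream.
Taking the reverse complement of CTCGTAACTC gives GAGTTACGAG, found at positions 174–183 on the template; the primer anneals here to the top strand with its 3' end pointing upstream.
The product runs from position 74 to position 183, so its length is 183 − 74 + 1 = 110 bp.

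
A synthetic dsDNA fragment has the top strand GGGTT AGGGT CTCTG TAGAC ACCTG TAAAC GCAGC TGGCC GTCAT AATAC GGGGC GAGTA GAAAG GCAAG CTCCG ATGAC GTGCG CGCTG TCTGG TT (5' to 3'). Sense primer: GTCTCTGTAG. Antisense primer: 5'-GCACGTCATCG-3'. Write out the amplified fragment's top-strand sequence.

5'-GTCTCTGTAGACACCTGTAAACGCAGCTGGCCGTCATAATACGGGGCGAGTAGAAAGGCAAGCTCCGATGACGTGC-3'

The forward primer matches the template at positions 9–18.
Reverse complement of the reverse primer: CGATGACGTGC. This occurs on the top strand at positions 74–84.
The product is the template from position 9 through 84 (76 bp).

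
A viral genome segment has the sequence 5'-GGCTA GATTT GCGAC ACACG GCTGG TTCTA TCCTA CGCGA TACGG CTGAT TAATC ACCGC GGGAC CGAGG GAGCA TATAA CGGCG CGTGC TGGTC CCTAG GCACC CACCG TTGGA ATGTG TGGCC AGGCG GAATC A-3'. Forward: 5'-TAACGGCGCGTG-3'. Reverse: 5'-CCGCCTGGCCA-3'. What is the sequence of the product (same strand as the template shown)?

Forward primer TAACGGCGCGTG is found on the top strand at positions 78–89.
Reverse complement of the reverse primer: TGGCCAGGCGG. This occurs on the top strand at positions 121–131.
The product is the template from position 78 through 131 (54 bp).

5'-TAACGGCGCGTGCTGGTCCCTAGGCACCCACCGTTGGAATGTGTGGCCAGGCGG-3'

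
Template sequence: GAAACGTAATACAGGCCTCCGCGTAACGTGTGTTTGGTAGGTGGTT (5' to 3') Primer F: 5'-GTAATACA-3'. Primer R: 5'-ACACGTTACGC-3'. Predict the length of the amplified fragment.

26 bp

Forward primer GTAATACA is found on the top strand at positions 6–13.
Taking the reverse complement of ACACGTTACGC gives GCGTAACGTGT, found at positions 21–31 on the template; the primer anneals here to the top strand with its 3' end pointing upstream.
Amplicon spans positions 6–31: 26 bp.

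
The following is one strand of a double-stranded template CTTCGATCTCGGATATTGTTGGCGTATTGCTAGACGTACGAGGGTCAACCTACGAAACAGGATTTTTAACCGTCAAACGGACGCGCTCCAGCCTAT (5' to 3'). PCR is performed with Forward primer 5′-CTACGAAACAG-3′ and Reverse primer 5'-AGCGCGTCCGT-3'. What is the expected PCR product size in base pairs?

The forward primer matches the template at positions 50–60.
Reverse complement of the reverse primer: ACGGACGCGCT. This occurs on the top strand at positions 77–87.
Amplicon spans positions 50–87: 38 bp.

38 bp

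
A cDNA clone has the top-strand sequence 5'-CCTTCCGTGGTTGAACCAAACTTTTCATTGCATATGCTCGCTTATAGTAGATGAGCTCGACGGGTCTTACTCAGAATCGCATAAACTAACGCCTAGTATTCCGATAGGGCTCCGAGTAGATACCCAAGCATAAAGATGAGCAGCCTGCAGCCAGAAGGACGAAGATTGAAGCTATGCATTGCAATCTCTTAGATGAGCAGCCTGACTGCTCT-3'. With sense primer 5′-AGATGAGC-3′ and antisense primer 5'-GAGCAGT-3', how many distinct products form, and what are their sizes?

The forward primer AGATGAGC matches the top strand at positions 49–56, 134–141, 191–198.
The reverse primer's reverse complement is ACTGCTC, matching at positions 205–211.
Each forward site pairs with the reverse site to give a product ending at position 211: sizes 163, 78, 21 bp.

Three products: 163 bp, 78 bp, 21 bp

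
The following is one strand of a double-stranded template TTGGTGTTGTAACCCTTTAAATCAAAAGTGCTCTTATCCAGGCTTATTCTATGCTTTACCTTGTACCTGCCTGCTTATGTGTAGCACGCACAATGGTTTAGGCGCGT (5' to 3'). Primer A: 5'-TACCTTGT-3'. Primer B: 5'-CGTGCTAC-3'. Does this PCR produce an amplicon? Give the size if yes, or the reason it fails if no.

Yes — a 32 bp product.

Primer A (TACCTTGT) matches the top strand at positions 57–64; it acts as a forward primer.
Primer B's reverse complement is GTAGCACG, matching the top strand at positions 81–88; it acts as a reverse primer.
The 3' ends face each other across positions 57–88, giving a 32 bp product.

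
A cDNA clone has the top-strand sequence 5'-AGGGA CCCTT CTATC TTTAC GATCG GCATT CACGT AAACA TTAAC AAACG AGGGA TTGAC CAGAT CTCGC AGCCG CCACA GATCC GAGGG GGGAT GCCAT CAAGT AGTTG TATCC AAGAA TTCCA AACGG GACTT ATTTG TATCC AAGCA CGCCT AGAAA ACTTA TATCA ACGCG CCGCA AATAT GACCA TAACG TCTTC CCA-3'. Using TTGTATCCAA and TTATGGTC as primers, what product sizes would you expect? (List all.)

The forward primer TTGTATCCAA matches the top strand at positions 108–117, 138–147.
The reverse primer's reverse complement is GACCATAA, matching at positions 186–193.
Each forward site pairs with the reverse site to give a product ending at position 193: sizes 86, 56 bp.

86 bp, 56 bp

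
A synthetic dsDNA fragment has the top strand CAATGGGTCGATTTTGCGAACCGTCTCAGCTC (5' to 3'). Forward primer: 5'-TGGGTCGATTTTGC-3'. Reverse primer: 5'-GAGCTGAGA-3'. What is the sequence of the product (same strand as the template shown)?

Scanning the template, TGGGTCGATTTTGC occurs at positions 4–17; this primer anneals to the bottom strand there with its 3' end pointing downstream.
Reverse complement of the reverse primer: TCTCAGCTC. This occurs on the top strand at positions 24–32.
The product is the template from position 4 through 32 (29 bp).

5'-TGGGTCGATTTTGCGAACCGTCTCAGCTC-3'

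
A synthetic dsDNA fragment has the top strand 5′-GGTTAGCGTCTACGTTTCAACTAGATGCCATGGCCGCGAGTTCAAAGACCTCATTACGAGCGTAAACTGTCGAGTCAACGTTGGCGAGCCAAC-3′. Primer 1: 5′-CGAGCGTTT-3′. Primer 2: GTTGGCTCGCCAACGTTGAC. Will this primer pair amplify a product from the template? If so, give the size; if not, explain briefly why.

No product — primer 1 has no binding site in the template.

Primer 1 (CGAGCGTTT) does not match the top strand, and its reverse complement AAACGCTCG does not match either.
With no annealing site for primer 1, no amplification occurs.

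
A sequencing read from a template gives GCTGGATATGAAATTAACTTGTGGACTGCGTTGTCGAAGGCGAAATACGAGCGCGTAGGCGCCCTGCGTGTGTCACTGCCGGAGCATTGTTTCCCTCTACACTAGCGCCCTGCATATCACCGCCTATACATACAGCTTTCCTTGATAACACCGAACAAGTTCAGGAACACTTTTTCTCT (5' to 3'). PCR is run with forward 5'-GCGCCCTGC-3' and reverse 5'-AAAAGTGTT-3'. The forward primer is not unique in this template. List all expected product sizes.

116 bp, 70 bp

The forward primer GCGCCCTGC matches the top strand at positions 59–67, 105–113.
The reverse primer's reverse complement is AACACTTTT, matching at positions 166–174.
Each forward site pairs with the reverse site to give a product ending at position 174: sizes 116, 70 bp.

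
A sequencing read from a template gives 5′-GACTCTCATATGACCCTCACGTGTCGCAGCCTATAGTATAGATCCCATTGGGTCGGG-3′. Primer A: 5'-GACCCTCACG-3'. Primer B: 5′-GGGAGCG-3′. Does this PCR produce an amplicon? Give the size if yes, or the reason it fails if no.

No product — primer B has no binding site in the template.

Primer B (GGGAGCG) does not match the top strand, and its reverse complement CGCTCCC does not match either.
With no annealing site for primer B, no amplification occurs.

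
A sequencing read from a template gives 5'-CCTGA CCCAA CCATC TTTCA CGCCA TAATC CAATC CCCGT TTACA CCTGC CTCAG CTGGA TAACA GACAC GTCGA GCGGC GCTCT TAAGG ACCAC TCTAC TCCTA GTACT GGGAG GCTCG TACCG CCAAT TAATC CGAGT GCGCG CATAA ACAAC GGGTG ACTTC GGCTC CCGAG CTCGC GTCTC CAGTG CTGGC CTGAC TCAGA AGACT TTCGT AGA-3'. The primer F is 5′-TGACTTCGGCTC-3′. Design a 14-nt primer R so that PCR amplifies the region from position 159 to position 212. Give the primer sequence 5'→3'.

The product's 3' end on the top strand is position 212.
The reverse primer anneals to the top strand over positions 199–212, i.e. to ACTCAGAAGACTTT.
Its sequence written 5'→3' is the reverse complement: AAAGTCTTCTGAGT.

5'-AAAGTCTTCTGAGT-3'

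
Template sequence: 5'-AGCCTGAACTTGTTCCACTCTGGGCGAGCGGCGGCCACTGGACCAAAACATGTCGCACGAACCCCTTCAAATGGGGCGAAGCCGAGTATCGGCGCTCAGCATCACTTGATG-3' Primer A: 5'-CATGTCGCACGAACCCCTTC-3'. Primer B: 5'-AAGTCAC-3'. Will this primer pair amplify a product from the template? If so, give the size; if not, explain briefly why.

Primer B (AAGTCAC) does not match the top strand, and its reverse complement GTGACTT does not match either.
With no annealing site for primer B, no amplification occurs.

No product — primer B has no binding site in the template.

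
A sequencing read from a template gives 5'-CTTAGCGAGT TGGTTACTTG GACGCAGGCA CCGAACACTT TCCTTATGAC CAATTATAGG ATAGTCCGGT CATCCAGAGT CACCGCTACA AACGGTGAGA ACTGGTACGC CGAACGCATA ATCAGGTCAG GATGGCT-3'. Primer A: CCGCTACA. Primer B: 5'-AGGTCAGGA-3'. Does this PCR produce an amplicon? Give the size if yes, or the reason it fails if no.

No product — both primers anneal to the same strand and extend in the same direction.

Primer A (CCGCTACA) matches the top strand at positions 83–90 (3' end points downstream).
Primer B (AGGTCAGGA) also matches the top strand directly, at positions 124–132 — its reverse complement TCCTGACCT is not present.
Both primers anneal to the bottom strand with 3' ends pointing the same way, so neither can prime synthesis back toward the other.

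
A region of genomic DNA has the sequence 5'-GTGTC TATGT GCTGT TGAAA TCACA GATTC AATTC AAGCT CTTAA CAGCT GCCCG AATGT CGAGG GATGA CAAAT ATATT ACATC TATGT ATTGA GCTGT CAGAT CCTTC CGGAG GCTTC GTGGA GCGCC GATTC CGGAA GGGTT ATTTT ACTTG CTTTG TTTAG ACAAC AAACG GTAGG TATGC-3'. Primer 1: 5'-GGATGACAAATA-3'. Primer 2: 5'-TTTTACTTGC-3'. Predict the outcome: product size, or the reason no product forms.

No product — both primers anneal to the same strand and extend in the same direction.

Primer 1 (GGATGACAAATA) matches the top strand at positions 65–76 (3' end points downstream).
Primer 2 (TTTTACTTGC) also matches the top strand directly, at positions 147–156 — its reverse complement GCAAGTAAAA is not present.
Both primers anneal to the bottom strand with 3' ends pointing the same way, so neither can prime synthesis back toward the other.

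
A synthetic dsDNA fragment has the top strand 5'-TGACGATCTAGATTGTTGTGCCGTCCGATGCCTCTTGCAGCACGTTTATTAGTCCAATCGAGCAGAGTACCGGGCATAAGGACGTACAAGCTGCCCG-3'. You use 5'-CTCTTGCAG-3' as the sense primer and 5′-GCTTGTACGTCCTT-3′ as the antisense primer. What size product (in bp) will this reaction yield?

Forward primer CTCTTGCAG is found on the top strand at positions 32–40.
Reverse complement of the reverse primer: AAGGACGTACAAGC. This occurs on the top strand at positions 78–91.
Amplicon spans positions 32–91: 60 bp.

60 bp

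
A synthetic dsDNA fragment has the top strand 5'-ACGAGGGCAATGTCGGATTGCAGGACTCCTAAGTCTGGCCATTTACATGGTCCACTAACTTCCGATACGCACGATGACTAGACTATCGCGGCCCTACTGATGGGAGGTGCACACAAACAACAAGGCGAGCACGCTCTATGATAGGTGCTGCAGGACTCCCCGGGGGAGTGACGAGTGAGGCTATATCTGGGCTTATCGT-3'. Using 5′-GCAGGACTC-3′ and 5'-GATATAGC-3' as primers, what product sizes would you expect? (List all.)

The forward primer GCAGGACTC matches the top strand at positions 20–28, 150–158.
The reverse primer's reverse complement is GCTATATC, matching at positions 180–187.
Each forward site pairs with the reverse site to give a product ending at position 187: sizes 168, 38 bp.

168 bp, 38 bp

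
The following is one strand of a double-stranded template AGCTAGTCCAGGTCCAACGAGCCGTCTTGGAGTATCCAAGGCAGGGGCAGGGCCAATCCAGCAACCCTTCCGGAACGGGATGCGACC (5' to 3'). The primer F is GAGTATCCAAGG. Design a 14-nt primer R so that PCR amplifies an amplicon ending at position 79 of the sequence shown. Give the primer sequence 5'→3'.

5'-CCCGTTCCGGAAGG-3'

The forward primer binds at positions 30–41; the product's 3' end on the top strand is position 79.
The reverse primer anneals to the top strand over positions 66–79, i.e. to CCTTCCGGAACGGG.
Its sequence written 5'→3' is the reverse complement: CCCGTTCCGGAAGG.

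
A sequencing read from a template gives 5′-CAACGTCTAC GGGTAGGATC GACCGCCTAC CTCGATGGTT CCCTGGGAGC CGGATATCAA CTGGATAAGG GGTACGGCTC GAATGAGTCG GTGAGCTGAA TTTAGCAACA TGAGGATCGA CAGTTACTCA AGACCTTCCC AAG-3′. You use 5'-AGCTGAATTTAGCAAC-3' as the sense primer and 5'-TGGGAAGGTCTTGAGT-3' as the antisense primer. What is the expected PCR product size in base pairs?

Forward primer AGCTGAATTTAGCAAC is found on the top strand at positions 94–109.
Taking the reverse complement of TGGGAAGGTCTTGAGT gives ACTCAAGACCTTCCCA, found at positions 126–141 on the template; the primer anneals here to the top strand with its 3' end pointing upstream.
Product length = (reverse-primer end) − (forward-primer start) + 1 = 141 − 94 + 1 = 48 bp.

48 bp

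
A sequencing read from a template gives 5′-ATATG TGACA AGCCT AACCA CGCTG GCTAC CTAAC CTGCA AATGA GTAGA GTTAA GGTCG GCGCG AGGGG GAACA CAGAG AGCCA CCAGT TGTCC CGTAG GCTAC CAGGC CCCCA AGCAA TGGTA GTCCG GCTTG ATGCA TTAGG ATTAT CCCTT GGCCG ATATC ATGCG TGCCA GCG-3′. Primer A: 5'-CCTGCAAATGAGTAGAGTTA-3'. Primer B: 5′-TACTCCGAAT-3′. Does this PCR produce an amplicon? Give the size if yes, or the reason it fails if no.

Primer B (TACTCCGAAT) does not match the top strand, and its reverse complement ATTCGGAGTA does not match either.
With no annealing site for primer B, no amplification occurs.

No product — primer B has no binding site in the template.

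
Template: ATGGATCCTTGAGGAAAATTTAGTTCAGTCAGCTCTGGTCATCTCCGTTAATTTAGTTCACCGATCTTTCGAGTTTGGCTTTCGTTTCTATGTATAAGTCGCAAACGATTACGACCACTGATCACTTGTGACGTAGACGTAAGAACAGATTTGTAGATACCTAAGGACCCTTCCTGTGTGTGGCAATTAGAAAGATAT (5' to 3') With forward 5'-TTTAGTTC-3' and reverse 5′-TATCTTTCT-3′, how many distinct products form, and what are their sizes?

The forward primer TTTAGTTC matches the top strand at positions 19–26, 52–59.
The reverse primer's reverse complement is AGAAAGATA, matching at positions 189–197.
Each forward site pairs with the reverse site to give a product ending at position 197: sizes 179, 146 bp.

Two products: 179 bp, 146 bp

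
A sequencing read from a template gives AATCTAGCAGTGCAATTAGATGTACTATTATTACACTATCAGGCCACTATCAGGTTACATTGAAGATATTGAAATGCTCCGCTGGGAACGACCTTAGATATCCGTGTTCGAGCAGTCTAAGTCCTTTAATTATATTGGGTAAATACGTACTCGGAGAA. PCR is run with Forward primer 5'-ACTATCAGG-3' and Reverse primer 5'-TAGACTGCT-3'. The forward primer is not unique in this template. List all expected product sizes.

85 bp, 74 bp

The forward primer ACTATCAGG matches the top strand at positions 35–43, 46–54.
The reverse primer's reverse complement is AGCAGTCTA, matching at positions 111–119.
Each forward site pairs with the reverse site to give a product ending at position 119: sizes 85, 74 bp.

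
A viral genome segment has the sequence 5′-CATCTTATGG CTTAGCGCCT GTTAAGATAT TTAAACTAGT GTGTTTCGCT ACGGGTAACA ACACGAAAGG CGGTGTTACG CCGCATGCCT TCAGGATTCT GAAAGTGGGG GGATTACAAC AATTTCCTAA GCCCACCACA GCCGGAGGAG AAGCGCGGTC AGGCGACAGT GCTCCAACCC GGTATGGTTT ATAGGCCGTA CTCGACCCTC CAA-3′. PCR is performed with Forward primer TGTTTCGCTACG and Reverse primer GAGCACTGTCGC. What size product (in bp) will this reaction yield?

133 bp

The forward primer matches the template at positions 42–53.
The reverse primer's reverse complement is GCGACAGTGCTC, which matches the template at positions 163–174.
The product runs from position 42 to position 174, so its length is 174 − 42 + 1 = 133 bp.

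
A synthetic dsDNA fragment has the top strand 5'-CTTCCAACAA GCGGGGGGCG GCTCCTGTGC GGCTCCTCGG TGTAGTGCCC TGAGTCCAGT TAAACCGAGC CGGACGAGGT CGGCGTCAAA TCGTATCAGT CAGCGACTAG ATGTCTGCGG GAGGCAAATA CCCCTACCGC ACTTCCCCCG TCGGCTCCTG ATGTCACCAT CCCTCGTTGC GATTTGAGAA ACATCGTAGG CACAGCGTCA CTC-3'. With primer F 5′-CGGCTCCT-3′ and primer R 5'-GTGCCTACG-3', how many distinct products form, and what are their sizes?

The forward primer CGGCTCCT matches the top strand at positions 19–26, 30–37, 152–159.
The reverse primer's reverse complement is CGTAGGCAC, matching at positions 195–203.
Each forward site pairs with the reverse site to give a product ending at position 203: sizes 185, 174, 52 bp.

Three products: 185 bp, 174 bp, 52 bp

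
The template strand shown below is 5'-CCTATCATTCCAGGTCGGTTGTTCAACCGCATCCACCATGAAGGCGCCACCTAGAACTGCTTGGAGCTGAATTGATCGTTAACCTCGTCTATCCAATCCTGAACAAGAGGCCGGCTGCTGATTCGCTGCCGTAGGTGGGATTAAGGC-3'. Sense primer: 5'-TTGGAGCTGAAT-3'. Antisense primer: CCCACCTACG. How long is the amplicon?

Scanning the template, TTGGAGCTGAAT occurs at positions 61–72; this primer anneals to the bottom strand there with its 3' end pointing downstream.
Taking the reverse complement of CCCACCTACG gives CGTAGGTGGG, found at positions 130–139 on the template; the primer anneals here to the top strand with its 3' end pointing upstream.
Product length = (reverse-primer end) − (forward-primer start) + 1 = 139 − 61 + 1 = 79 bp.

79 bp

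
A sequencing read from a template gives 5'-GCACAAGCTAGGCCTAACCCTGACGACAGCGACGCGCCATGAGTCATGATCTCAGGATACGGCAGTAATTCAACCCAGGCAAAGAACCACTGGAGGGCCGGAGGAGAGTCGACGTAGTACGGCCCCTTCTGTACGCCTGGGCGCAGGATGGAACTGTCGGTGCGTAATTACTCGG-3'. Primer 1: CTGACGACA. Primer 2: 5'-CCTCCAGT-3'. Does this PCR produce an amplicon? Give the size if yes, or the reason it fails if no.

Primer 1 (CTGACGACA) matches the top strand at positions 20–28; it acts as a forward primer.
Primer 2's reverse complement is ACTGGAGG, matching the top strand at positions 89–96; it acts as a reverse primer.
The 3' ends face each other across positions 20–96, giving a 77 bp product.

Yes — a 77 bp product.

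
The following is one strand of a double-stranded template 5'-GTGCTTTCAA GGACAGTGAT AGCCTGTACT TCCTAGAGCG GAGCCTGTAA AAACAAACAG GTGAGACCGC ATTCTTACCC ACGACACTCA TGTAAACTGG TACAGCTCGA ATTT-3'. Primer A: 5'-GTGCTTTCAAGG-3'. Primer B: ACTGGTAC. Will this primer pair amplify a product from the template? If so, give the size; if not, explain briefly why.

No product — both primers anneal to the same strand and extend in the same direction.

Primer A (GTGCTTTCAAGG) matches the top strand at positions 1–12 (3' end points downstream).
Primer B (ACTGGTAC) also matches the top strand directly, at positions 96–103 — its reverse complement GTACCAGT is not present.
Both primers anneal to the bottom strand with 3' ends pointing the same way, so neither can prime synthesis back toward the other.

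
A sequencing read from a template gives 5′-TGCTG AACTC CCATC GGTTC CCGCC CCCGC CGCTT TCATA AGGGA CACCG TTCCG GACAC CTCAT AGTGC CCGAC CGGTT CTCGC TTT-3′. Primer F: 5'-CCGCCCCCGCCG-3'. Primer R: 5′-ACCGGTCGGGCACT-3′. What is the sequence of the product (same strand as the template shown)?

5'-CCGCCCCCGCCGCTTTCATAAGGGACACCGTTCCGGACACCTCATAGTGCCCGACCGGT-3'

Forward primer CCGCCCCCGCCG is found on the top strand at positions 21–32.
Reverse complement of the reverse primer: AGTGCCCGACCGGT. This occurs on the top strand at positions 66–79.
The product is the template from position 21 through 79 (59 bp).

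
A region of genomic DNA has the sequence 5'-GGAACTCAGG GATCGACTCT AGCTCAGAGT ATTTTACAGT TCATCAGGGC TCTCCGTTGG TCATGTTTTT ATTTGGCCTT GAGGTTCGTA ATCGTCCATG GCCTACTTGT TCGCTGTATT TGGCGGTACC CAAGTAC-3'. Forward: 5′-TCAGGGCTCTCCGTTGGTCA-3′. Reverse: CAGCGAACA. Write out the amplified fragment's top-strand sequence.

5'-TCAGGGCTCTCCGTTGGTCATGTTTTTATTTGGCCTTGAGGTTCGTAATCGTCCATGGCCTACTTGTTCGCTG-3'

The forward primer matches the template at positions 44–63.
Reverse complement of the reverse primer: TGTTCGCTG. This occurs on the top strand at positions 108–116.
The product is the template from position 44 through 116 (73 bp).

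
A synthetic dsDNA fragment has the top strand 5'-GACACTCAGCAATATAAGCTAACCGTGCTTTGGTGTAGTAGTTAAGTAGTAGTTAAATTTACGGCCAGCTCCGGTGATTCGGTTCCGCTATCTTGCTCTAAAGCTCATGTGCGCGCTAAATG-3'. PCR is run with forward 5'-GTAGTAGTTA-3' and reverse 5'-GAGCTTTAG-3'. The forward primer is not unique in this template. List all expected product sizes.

72 bp, 61 bp

The forward primer GTAGTAGTTA matches the top strand at positions 35–44, 46–55.
The reverse primer's reverse complement is CTAAAGCTC, matching at positions 98–106.
Each forward site pairs with the reverse site to give a product ending at position 106: sizes 72, 61 bp.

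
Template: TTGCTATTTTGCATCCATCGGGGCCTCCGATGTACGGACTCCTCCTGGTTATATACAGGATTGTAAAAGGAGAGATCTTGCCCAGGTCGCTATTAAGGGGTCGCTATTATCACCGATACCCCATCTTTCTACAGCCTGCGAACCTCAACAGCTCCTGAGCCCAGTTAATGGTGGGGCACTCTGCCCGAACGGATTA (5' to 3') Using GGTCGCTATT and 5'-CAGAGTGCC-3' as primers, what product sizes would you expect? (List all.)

The forward primer GGTCGCTATT matches the top strand at positions 85–94, 99–108.
The reverse primer's reverse complement is GGCACTCTG, matching at positions 175–183.
Each forward site pairs with the reverse site to give a product ending at position 183: sizes 99, 85 bp.

99 bp, 85 bp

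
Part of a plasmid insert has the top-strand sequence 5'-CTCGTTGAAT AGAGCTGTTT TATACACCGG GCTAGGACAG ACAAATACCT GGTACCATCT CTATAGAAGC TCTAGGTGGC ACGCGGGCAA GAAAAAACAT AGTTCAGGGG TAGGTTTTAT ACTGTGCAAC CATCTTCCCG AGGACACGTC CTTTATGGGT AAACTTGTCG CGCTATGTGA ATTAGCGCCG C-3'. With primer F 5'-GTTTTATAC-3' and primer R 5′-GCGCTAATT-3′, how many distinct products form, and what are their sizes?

Two products: 172 bp, 75 bp

The forward primer GTTTTATAC matches the top strand at positions 17–25, 114–122.
The reverse primer's reverse complement is AATTAGCGC, matching at positions 180–188.
Each forward site pairs with the reverse site to give a product ending at position 188: sizes 172, 75 bp.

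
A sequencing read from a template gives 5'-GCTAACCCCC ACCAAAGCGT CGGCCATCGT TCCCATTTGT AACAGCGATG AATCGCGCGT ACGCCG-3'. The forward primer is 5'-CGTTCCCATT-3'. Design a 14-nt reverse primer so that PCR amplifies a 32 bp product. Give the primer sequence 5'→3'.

5'-CGCGCGATTCATCG-3'

The forward primer binds at positions 28–37, so a 32 bp product ends at position 28 + 32 − 1 = 59.
The reverse primer anneals to the top strand over positions 46–59, i.e. to CGATGAATCGCGCG.
Its sequence written 5'→3' is the reverse complement: CGCGCGATTCATCG.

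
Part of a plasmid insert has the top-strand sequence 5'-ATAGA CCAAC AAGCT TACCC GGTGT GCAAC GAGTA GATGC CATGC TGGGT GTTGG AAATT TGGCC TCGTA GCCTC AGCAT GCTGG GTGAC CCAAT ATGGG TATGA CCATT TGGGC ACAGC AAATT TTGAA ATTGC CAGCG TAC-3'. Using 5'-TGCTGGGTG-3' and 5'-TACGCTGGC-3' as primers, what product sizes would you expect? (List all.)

The forward primer TGCTGGGTG matches the top strand at positions 43–51, 80–88.
The reverse primer's reverse complement is GCCAGCGTA, matching at positions 134–142.
Each forward site pairs with the reverse site to give a product ending at position 142: sizes 100, 63 bp.

100 bp, 63 bp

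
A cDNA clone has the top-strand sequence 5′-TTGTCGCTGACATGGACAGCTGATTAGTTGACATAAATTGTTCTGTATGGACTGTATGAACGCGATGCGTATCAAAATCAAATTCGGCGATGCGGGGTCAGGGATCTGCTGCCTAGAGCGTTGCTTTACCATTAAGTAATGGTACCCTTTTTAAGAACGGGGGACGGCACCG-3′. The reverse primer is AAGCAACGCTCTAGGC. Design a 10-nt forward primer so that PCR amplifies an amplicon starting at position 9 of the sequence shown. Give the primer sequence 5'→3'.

5'-GACATGGACA-3'

The reverse primer's reverse complement GCCTAGAGCGTTGCTT matches the template at positions 111–126; the product starts at position 9.
The forward primer is identical to the top strand over positions 9–18: GACATGGACA.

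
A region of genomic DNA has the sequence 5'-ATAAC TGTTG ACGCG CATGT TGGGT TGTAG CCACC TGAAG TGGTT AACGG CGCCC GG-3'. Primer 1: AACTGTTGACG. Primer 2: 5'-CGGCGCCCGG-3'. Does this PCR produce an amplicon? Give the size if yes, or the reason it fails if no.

Primer 1 (AACTGTTGACG) matches the top strand at positions 3–13 (3' end points downstream).
Primer 2 (CGGCGCCCGG) also matches the top strand directly, at positions 48–57 — its reverse complement CCGGGCGCCG is not present.
Both primers anneal to the bottom strand with 3' ends pointing the same way, so neither can prime synthesis back toward the other.

No product — both primers anneal to the same strand and extend in the same direction.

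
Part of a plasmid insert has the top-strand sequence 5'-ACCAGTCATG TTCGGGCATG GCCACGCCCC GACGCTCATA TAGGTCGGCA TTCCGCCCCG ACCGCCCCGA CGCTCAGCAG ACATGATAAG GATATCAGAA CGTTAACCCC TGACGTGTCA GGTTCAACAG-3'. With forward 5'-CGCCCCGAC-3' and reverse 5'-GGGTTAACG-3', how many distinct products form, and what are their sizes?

Three products: 85 bp, 56 bp, 47 bp

The forward primer CGCCCCGAC matches the top strand at positions 25–33, 54–62, 63–71.
The reverse primer's reverse complement is CGTTAACCC, matching at positions 101–109.
Each forward site pairs with the reverse site to give a product ending at position 109: sizes 85, 56, 47 bp.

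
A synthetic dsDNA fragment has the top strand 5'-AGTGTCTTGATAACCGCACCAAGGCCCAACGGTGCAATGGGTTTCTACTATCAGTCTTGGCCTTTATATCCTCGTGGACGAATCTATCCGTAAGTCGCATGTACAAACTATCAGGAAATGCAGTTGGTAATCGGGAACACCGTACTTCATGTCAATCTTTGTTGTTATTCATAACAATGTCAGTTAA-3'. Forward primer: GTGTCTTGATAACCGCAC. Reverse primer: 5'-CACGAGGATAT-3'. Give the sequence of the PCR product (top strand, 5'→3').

5'-GTGTCTTGATAACCGCACCAAGGCCCAACGGTGCAATGGGTTTCTACTATCAGTCTTGGCCTTTATATCCTCGTG-3'

The forward primer matches the template at positions 2–19.
Reverse complement of the reverse primer: ATATCCTCGTG. This occurs on the top strand at positions 66–76.
The product is the template from position 2 through 76 (75 bp).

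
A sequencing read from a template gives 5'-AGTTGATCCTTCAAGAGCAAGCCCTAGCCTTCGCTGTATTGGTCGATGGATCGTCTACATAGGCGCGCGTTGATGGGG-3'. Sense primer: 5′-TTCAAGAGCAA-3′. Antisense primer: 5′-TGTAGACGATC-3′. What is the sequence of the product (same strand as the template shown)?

Scanning the template, TTCAAGAGCAA occurs at positions 10–20; this primer anneals to the bottom strand there with its 3' end pointing downstream.
The reverse primer's reverse complement is GATCGTCTACA, which matches the template at positions 49–59.
The product is the template from position 10 through 59 (50 bp).

5'-TTCAAGAGCAAGCCCTAGCCTTCGCTGTATTGGTCGATGGATCGTCTACA-3'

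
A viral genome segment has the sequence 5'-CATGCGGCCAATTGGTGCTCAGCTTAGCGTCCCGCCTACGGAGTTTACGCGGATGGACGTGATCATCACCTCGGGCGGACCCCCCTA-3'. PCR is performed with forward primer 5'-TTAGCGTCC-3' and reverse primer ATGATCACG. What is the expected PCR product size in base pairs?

43 bp

Forward primer TTAGCGTCC is found on the top strand at positions 24–32.
Taking the reverse complement of ATGATCACG gives CGTGATCAT, found at positions 58–66 on the template; the primer anneals here to the top strand with its 3' end pointing upstream.
Product length = (reverse-primer end) − (forward-primer start) + 1 = 66 − 24 + 1 = 43 bp.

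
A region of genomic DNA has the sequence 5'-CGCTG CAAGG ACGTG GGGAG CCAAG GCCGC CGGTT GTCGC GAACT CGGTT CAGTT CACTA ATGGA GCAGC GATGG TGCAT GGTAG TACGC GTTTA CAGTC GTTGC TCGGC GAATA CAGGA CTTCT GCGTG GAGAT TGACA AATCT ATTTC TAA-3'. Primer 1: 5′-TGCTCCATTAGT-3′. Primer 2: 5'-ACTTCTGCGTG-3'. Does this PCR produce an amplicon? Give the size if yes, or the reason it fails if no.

No product — the primers' 3' ends point away from each other.

Primer 1 (TGCTCCATTAGT) has reverse complement ACTAATGGAGCA, which matches the top strand at positions 57–68; primer 1 anneals to the top strand there with its 3' end pointing upstream toward position 57.
Primer 2 (ACTTCTGCGTG) matches the top strand directly at positions 120–130; it anneals to the bottom strand with its 3' end pointing downstream toward position 130.
The 3' ends diverge (primer 1 extends toward position 1, primer 2 toward position 153), so the primers never converge on a shared product.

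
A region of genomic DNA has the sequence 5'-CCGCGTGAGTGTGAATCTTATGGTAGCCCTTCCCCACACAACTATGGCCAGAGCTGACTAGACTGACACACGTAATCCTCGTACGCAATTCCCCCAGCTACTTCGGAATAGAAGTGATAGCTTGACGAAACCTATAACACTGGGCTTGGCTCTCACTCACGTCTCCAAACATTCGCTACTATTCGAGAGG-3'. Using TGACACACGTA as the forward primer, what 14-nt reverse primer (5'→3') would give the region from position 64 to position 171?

5'-TGTTTGGAGACGTG-3'

The product's 3' end on the top strand is position 171.
The reverse primer anneals to the top strand over positions 158–171, i.e. to CACGTCTCCAAACA.
Its sequence written 5'→3' is the reverse complement: TGTTTGGAGACGTG.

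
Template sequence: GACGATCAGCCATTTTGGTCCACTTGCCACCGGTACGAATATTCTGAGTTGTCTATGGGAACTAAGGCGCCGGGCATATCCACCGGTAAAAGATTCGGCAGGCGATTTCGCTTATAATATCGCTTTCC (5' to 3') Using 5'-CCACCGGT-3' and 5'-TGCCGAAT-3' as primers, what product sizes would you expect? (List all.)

74 bp, 21 bp

The forward primer CCACCGGT matches the top strand at positions 27–34, 80–87.
The reverse primer's reverse complement is ATTCGGCA, matching at positions 93–100.
Each forward site pairs with the reverse site to give a product ending at position 100: sizes 74, 21 bp.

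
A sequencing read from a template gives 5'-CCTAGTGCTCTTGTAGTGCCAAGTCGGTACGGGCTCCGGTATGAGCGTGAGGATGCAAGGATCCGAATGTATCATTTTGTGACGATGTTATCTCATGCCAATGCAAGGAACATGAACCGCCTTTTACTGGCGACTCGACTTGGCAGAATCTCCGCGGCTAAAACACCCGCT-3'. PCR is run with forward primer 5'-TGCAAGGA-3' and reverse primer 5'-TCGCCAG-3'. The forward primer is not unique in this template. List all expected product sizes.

80 bp, 32 bp

The forward primer TGCAAGGA matches the top strand at positions 54–61, 102–109.
The reverse primer's reverse complement is CTGGCGA, matching at positions 127–133.
Each forward site pairs with the reverse site to give a product ending at position 133: sizes 80, 32 bp.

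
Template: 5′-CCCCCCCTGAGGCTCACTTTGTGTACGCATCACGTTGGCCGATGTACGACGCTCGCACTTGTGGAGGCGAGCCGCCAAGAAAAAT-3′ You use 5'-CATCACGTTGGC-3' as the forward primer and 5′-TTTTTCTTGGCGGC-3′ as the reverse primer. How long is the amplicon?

57 bp

Scanning the template, CATCACGTTGGC occurs at positions 28–39; this primer anneals to the bottom strand there with its 3' end pointing downstream.
Reverse complement of the reverse primer: GCCGCCAAGAAAAA. This occurs on the top strand at positions 71–84.
Product length = (reverse-primer end) − (forward-primer start) + 1 = 84 − 28 + 1 = 57 bp.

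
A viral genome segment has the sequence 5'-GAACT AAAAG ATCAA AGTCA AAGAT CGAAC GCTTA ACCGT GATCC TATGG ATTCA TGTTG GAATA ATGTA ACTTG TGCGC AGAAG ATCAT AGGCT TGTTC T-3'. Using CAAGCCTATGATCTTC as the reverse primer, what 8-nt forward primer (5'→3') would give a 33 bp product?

5'-AATGTAAC-3'

The reverse primer's reverse complement GAAGATCATAGGCTTG matches the template at positions 82–97, so the product ends at position 97.
A 33 bp product then starts at position 97 − 33 + 1 = 65.
The forward primer is identical to the top strand there: AATGTAAC.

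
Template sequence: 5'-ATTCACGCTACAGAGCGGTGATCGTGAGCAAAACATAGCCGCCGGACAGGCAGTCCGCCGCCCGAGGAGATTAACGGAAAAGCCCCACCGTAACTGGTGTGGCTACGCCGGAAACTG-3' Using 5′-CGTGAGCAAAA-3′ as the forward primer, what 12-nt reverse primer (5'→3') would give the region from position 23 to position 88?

5'-GTGGGGCTTTTC-3'

The product's 3' end on the top strand is position 88.
The reverse primer anneals to the top strand over positions 77–88, i.e. to GAAAAGCCCCAC.
Its sequence written 5'→3' is the reverse complement: GTGGGGCTTTTC.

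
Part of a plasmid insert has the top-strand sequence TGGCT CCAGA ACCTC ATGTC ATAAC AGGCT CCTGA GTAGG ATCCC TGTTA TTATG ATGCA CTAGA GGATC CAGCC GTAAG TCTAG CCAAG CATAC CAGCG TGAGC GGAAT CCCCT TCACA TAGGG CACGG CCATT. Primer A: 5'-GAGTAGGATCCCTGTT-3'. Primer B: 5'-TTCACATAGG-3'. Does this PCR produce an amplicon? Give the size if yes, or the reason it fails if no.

No product — both primers anneal to the same strand and extend in the same direction.

Primer A (GAGTAGGATCCCTGTT) matches the top strand at positions 34–49 (3' end points downstream).
Primer B (TTCACATAGG) also matches the top strand directly, at positions 115–124 — its reverse complement CCTATGTGAA is not present.
Both primers anneal to the bottom strand with 3' ends pointing the same way, so neither can prime synthesis back toward the other.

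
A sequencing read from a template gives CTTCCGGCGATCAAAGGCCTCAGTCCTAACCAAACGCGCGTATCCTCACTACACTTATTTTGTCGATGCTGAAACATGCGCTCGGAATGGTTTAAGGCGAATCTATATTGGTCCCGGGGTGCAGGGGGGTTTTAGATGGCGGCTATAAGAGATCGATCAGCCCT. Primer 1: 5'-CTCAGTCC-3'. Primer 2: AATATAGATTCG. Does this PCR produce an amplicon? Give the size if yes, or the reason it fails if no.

Primer 1 (CTCAGTCC) matches the top strand at positions 19–26; it acts as a forward primer.
Primer 2's reverse complement is CGAATCTATATT, matching the top strand at positions 98–109; it acts as a reverse primer.
The 3' ends face each other across positions 19–109, giving a 91 bp product.

Yes — a 91 bp product.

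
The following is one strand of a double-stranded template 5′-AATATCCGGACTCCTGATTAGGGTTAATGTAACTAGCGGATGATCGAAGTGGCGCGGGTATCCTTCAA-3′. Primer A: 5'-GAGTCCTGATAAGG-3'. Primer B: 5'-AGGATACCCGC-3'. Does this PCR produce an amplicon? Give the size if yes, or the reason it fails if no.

Primer A (GAGTCCTGATAAGG) does not match the top strand, and its reverse complement CCTTATCAGGACTC does not match either.
With no annealing site for primer A, no amplification occurs.

No product — primer A has no binding site in the template.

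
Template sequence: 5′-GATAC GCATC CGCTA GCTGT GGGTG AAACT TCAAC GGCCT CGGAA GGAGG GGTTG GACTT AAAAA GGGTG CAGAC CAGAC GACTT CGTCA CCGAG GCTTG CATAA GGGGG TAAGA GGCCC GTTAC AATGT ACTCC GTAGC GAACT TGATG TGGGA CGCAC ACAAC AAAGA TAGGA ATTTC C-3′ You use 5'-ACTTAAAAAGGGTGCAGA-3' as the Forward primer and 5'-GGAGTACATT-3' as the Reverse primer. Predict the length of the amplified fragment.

Forward primer ACTTAAAAAGGGTGCAGA is found on the top strand at positions 57–74.
The reverse primer's reverse complement is AATGTACTCC, which matches the template at positions 126–135.
The product runs from position 57 to position 135, so its length is 135 − 57 + 1 = 79 bp.

79 bp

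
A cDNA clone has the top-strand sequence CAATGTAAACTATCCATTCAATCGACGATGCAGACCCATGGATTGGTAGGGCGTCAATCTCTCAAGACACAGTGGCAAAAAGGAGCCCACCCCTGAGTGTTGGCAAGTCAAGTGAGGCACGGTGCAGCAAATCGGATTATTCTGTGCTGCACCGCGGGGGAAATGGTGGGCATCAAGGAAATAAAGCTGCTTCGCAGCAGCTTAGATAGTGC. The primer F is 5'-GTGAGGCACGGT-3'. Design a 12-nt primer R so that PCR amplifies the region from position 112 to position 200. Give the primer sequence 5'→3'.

5'-CTGCTGCGAAGC-3'

The product's 3' end on the top strand is position 200.
The reverse primer anneals to the top strand over positions 189–200, i.e. to GCTTCGCAGCAG.
Its sequence written 5'→3' is the reverse complement: CTGCTGCGAAGC.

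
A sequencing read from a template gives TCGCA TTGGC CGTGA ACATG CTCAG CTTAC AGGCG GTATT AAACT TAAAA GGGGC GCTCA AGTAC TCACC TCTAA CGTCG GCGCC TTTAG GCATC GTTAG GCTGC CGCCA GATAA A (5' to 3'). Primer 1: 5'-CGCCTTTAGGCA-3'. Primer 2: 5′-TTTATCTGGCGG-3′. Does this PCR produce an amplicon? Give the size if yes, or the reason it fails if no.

Yes — a 35 bp product.

Primer 1 (CGCCTTTAGGCA) matches the top strand at positions 82–93; it acts as a forward primer.
Primer 2's reverse complement is CCGCCAGATAAA, matching the top strand at positions 105–116; it acts as a reverse primer.
The 3' ends face each other across positions 82–116, giving a 35 bp product.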